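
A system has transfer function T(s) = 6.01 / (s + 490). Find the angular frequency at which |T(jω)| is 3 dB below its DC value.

For a single-pole low-pass, the −3 dB point is at the pole: ω = 490 rad s⁻¹.

490 rad s⁻¹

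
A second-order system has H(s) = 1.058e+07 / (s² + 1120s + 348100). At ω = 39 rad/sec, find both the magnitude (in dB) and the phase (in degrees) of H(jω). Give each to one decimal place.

|H| = 29.6 dB, ∠H = -7.2 deg

|(j39)² + 1120(j39) + 348100| = |3.4658e+05 + j43680| = 3.493e+05
|H(j39)| = 1.058e+07 / 3.493e+05 = 30.287
20 log₁₀(30.287) = 29.63 dB
∠[(j39)² + 1120(j39) + 348100] = ∠[3.4658e+05 + j43680] = 7.18°
∠H(j39) = −7.18° = -7.18°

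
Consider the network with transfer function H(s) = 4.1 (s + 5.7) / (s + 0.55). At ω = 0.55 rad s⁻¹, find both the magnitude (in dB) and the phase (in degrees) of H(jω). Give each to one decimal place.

|j0.55 + 5.7| = √(0.55² + 5.7²) = 5.726
|j0.55 + 0.55| = √(0.55² + 0.55²) = 0.7778
|H(j0.55)| = 4.1 × 5.726 / 0.7778 = 30.185
20 log₁₀(30.185) = 29.60 dB
∠(j0.55 + 5.7) = arctan(0.55/5.7) = 5.51°
∠(j0.55 + 0.55) = arctan(0.55/0.55) = 45.00°
∠H(j0.55) = 5.51° − 45.00° = -39.49°

|H| = 29.6 dB, ∠H = -39.5°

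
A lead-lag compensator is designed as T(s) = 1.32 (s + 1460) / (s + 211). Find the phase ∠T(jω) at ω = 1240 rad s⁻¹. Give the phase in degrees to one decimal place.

∠(j1240 + 1460) = arctan(1240/1460) = 40.34°
∠(j1240 + 211) = arctan(1240/211) = 80.34°
∠T(j1240) = 40.34° − 80.34° = -40.00°

-40.0°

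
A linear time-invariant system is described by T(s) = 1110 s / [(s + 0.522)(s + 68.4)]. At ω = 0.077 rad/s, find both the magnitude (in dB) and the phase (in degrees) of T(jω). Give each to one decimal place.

|T| = 7.5 dB, ∠T = 81.5°

|j0.077| = 0.077
|j0.077 + 0.522| = √(0.077² + 0.522²) = 0.5276
|j0.077 + 68.4| = √(0.077² + 68.4²) = 68.4
|T(j0.077)| = 1110 × 0.077 / (0.5276 × 68.4) = 2.3682
20 log₁₀(2.3682) = 7.49 dB
∠(j0.077) = 90.00°
∠(j0.077 + 0.522) = arctan(0.077/0.522) = 8.39°
∠(j0.077 + 68.4) = arctan(0.077/68.4) = 0.06°
∠T(j0.077) = 90.00° − (8.39° + 0.06°) = 81.54°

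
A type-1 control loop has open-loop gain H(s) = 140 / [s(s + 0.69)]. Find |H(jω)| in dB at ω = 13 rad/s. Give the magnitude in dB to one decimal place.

|j13 + 0.69| = √(13² + 0.69²) = 13.02
|j13| = 13
|H(j13)| = 140 / (13.02 × 13) = 0.82724
20 log₁₀(0.82724) = -1.65 dB

-1.6 dB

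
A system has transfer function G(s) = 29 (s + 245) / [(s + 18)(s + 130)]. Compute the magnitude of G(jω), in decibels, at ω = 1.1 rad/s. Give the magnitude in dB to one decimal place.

|j1.1 + 245| = √(1.1² + 245²) = 245
|j1.1 + 18| = √(1.1² + 18²) = 18.03
|j1.1 + 130| = √(1.1² + 130²) = 130
|G(j1.1)| = 29 × 245 / (18.03 × 130) = 3.0306
20 log₁₀(3.0306) = 9.63 dB

9.6 dB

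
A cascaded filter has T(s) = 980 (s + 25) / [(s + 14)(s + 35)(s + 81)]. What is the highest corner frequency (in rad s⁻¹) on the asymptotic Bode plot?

81 rad s⁻¹

Break frequencies occur at each pole and zero magnitude: 14 rad s⁻¹, 25 rad s⁻¹, 35 rad s⁻¹, 81 rad s⁻¹.
The highest is 81 rad s⁻¹.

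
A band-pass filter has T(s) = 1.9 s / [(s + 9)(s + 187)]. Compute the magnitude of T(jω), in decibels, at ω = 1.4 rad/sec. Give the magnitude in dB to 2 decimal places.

-56.13 dB

|j1.4| = 1.4
|j1.4 + 9| = √(1.4² + 9²) = 9.108
|j1.4 + 187| = √(1.4² + 187²) = 187
|T(j1.4)| = 1.9 × 1.4 / (9.108 × 187) = 0.0015617
20 log₁₀(0.0015617) = -56.128 dB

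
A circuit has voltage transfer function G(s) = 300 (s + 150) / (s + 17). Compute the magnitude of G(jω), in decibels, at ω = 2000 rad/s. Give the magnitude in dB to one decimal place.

49.6 dB

|j2000 + 150| = √(2000² + 150²) = 2006
|j2000 + 17| = √(2000² + 17²) = 2000
|G(j2000)| = 300 × 2006 / 2000 = 300.83
20 log₁₀(300.83) = 49.57 dB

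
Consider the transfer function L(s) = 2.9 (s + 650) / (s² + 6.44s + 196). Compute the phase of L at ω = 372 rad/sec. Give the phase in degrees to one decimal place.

-149.2 deg

∠(j372 + 650) = arctan(372/650) = 29.78°
∠[(j372)² + 6.44(j372) + 196] = ∠[-1.3819e+05 + j2395.7] = 179.01°
∠L(j372) = 29.78° − 179.01° = -149.22°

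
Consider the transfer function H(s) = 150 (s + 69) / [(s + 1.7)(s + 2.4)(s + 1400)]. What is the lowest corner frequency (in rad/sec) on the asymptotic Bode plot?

1.7 rad/sec

Break frequencies occur at each pole and zero magnitude: 1.7 rad/sec, 2.4 rad/sec, 69 rad/sec, 1400 rad/sec.
The lowest is 1.7 rad/sec.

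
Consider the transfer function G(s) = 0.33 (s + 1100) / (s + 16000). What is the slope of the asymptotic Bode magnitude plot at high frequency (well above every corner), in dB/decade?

With 1 zero and 1 pole, the high-frequency asymptotic slope is 20 × (1 − 1) = 0 dB/decade.

0 dB/decade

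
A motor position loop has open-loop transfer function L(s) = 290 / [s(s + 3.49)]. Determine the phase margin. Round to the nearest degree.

Gain crossover: |L(jω)| = 1 at ω ≈ 16.9 rad/s.
∠L(j16.9) = −90° − arctan(16.9/3.49) ≈ -168.30°
PM = 180° + (-168.30°) = 11.70°

12°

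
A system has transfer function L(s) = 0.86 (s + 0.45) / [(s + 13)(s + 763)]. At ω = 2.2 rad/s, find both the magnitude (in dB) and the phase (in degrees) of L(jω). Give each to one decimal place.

|j2.2 + 0.45| = √(2.2² + 0.45²) = 2.246
|j2.2 + 13| = √(2.2² + 13²) = 13.18
|j2.2 + 763| = √(2.2² + 763²) = 763
|L(j2.2)| = 0.86 × 2.246 / (13.18 × 763) = 0.00019196
20 log₁₀(0.00019196) = -74.34 dB
∠(j2.2 + 0.45) = arctan(2.2/0.45) = 78.44°
∠(j2.2 + 13) = arctan(2.2/13) = 9.61°
∠(j2.2 + 763) = arctan(2.2/763) = 0.17°
∠L(j2.2) = 78.44° − (9.61° + 0.17°) = 68.67°

|L| = -74.3 dB, ∠L = 68.7°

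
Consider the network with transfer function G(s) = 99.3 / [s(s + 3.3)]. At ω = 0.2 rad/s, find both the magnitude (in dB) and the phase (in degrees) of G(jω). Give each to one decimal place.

|G| = 43.5 dB, ∠G = -93.5 deg

|j0.2 + 3.3| = √(0.2² + 3.3²) = 3.306
|j0.2| = 0.2
|G(j0.2)| = 99.3 / (3.306 × 0.2) = 150.18
20 log₁₀(150.18) = 43.53 dB
∠(j0.2 + 3.3) = arctan(0.2/3.3) = 3.47°
∠(j0.2) = 90.00°
∠G(j0.2) = − (3.47° + 90.00°) = -93.47°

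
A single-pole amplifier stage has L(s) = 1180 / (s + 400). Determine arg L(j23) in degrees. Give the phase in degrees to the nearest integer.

∠(j23 + 400) = arctan(23/400) = 3.29°
∠L(j23) = −3.29° = -3.29°

-3°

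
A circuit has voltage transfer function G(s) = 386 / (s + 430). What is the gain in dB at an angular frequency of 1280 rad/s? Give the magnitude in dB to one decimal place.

|j1280 + 430| = √(1280² + 430²) = 1350
|G(j1280)| = 386 / 1350 = 0.28586
20 log₁₀(0.28586) = -10.88 dB

-10.9 dB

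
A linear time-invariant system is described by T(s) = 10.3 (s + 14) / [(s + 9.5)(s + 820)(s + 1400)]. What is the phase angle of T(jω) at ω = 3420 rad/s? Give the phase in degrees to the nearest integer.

∠(j3420 + 14) = arctan(3420/14) = 89.77°
∠(j3420 + 9.5) = arctan(3420/9.5) = 89.84°
∠(j3420 + 820) = arctan(3420/820) = 76.52°
∠(j3420 + 1400) = arctan(3420/1400) = 67.74°
∠T(j3420) = 89.77° − (89.84° + 76.52° + 67.74°) = -144.33°

-144°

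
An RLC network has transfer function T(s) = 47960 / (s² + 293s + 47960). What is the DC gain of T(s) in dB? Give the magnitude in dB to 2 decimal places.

T(0) = 47960 / 47960 = 1
20 log₁₀(1) = 0.000 dB

0.00 dB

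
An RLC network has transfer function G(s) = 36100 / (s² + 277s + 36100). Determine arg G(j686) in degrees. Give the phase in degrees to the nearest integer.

-156°

∠[(j686)² + 277(j686) + 36100] = ∠[-4.345e+05 + j1.9002e+05] = 156.38°
∠G(j686) = −156.38° = -156.38°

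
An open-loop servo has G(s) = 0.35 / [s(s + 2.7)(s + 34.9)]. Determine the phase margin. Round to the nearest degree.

90°

Gain crossover: |G(jω)| = 1 at ω ≈ 0.00371 rad/s.
∠G(j0.00371) = −90° − arctan(0.00371/2.7) − arctan(0.00371/34.9) ≈ -90.08°
PM = 180° + (-90.08°) = 89.92°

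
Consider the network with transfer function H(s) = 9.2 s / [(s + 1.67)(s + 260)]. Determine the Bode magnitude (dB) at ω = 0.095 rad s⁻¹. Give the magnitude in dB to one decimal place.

|j0.095| = 0.095
|j0.095 + 1.67| = √(0.095² + 1.67²) = 1.673
|j0.095 + 260| = √(0.095² + 260²) = 260
|H(j0.095)| = 9.2 × 0.095 / (1.673 × 260) = 0.0020096
20 log₁₀(0.0020096) = -53.94 dB

-53.9 dB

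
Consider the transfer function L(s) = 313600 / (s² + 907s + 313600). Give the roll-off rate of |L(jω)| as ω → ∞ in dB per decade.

With 0 zeros and 2 poles, the high-frequency asymptotic slope is 20 × (0 − 2) = -40 dB/decade.

-40 dB/decade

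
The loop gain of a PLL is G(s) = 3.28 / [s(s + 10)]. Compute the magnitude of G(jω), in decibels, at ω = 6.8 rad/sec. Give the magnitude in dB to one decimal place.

-28.0 dB

|j6.8 + 10| = √(6.8² + 10²) = 12.09
|j6.8| = 6.8
|G(j6.8)| = 3.28 / (12.09 × 6.8) = 0.039887
20 log₁₀(0.039887) = -27.98 dB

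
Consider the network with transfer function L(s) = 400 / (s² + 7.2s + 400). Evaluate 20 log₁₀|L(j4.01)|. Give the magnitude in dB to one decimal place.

|(j4.01)² + 7.2(j4.01) + 400| = |383.92 + j28.872| = 385
|L(j4.01)| = 400 / 385 = 1.039
20 log₁₀(1.039) = 0.33 dB

0.3 dB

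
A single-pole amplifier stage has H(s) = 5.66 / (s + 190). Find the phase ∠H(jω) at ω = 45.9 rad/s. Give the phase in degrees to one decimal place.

∠(j45.9 + 190) = arctan(45.9/190) = 13.58°
∠H(j45.9) = −13.58° = -13.58°

-13.6°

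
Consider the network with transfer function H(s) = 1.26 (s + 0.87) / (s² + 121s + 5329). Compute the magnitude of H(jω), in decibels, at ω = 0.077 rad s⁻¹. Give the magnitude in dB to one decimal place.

|j0.077 + 0.87| = √(0.077² + 0.87²) = 0.8734
|(j0.077)² + 121(j0.077) + 5329| = |5329 + j9.317| = 5329
|H(j0.077)| = 1.26 × 0.8734 / 5329 = 0.00020651
20 log₁₀(0.00020651) = -73.70 dB

-73.7 dB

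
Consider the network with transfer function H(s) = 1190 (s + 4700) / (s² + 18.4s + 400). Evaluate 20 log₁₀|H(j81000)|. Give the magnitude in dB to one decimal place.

|j81000 + 4700| = √(81000² + 4700²) = 8.114e+04
|(j81000)² + 18.4(j81000) + 400| = |-6.561e+09 + j1.4904e+06| = 6.561e+09
|H(j81000)| = 1190 × 8.114e+04 / 6.561e+09 = 0.014716
20 log₁₀(0.014716) = -36.64 dB

-36.6 dB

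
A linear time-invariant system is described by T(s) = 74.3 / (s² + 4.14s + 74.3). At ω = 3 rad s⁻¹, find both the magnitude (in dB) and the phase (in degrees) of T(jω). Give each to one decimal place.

|T| = 1.0 dB, ∠T = -10.8°

|(j3)² + 4.14(j3) + 74.3| = |65.3 + j12.42| = 66.47
|T(j3)| = 74.3 / 66.47 = 1.1178
20 log₁₀(1.1178) = 0.97 dB
∠[(j3)² + 4.14(j3) + 74.3] = ∠[65.3 + j12.42] = 10.77°
∠T(j3) = −10.77° = -10.77°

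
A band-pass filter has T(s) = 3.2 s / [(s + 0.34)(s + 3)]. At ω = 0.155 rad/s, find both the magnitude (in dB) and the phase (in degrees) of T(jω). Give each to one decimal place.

|j0.155| = 0.155
|j0.155 + 0.34| = √(0.155² + 0.34²) = 0.3737
|j0.155 + 3| = √(0.155² + 3²) = 3.004
|T(j0.155)| = 3.2 × 0.155 / (0.3737 × 3.004) = 0.44188
20 log₁₀(0.44188) = -7.09 dB
∠(j0.155) = 90.00°
∠(j0.155 + 0.34) = arctan(0.155/0.34) = 24.51°
∠(j0.155 + 3) = arctan(0.155/3) = 2.96°
∠T(j0.155) = 90.00° − (24.51° + 2.96°) = 62.53°

|T| = -7.1 dB, ∠T = 62.5°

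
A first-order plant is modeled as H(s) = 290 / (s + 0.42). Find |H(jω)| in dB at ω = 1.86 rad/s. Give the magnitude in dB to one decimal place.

|j1.86 + 0.42| = √(1.86² + 0.42²) = 1.907
|H(j1.86)| = 290 / 1.907 = 152.08
20 log₁₀(152.08) = 43.64 dB

43.6 dB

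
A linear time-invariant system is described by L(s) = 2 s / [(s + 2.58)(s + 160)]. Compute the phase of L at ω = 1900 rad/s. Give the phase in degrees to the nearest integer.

-85 deg

∠(j1900) = 90.00°
∠(j1900 + 2.58) = arctan(1900/2.58) = 89.92°
∠(j1900 + 160) = arctan(1900/160) = 85.19°
∠L(j1900) = 90.00° − (89.92° + 85.19°) = -85.11°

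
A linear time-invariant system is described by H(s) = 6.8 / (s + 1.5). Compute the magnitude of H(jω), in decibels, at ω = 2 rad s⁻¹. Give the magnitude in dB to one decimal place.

|j2 + 1.5| = √(2² + 1.5²) = 2.5
|H(j2)| = 6.8 / 2.5 = 2.72
20 log₁₀(2.72) = 8.69 dB

8.7 dB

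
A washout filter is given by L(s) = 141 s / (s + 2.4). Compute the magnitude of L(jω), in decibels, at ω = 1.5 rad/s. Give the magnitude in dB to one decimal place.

|j1.5| = 1.5
|j1.5 + 2.4| = √(1.5² + 2.4²) = 2.83
|L(j1.5)| = 141 × 1.5 / 2.83 = 74.73
20 log₁₀(74.73) = 37.47 dB

37.5 dB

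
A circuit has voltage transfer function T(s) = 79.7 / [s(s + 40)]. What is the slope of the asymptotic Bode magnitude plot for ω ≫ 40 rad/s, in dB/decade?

-40 dB/decade

With 0 zeros and 2 poles, the high-frequency asymptotic slope is 20 × (0 − 2) = -40 dB/decade.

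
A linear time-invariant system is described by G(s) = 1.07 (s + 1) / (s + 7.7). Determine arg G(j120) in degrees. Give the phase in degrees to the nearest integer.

3°

∠(j120 + 1) = arctan(120/1) = 89.52°
∠(j120 + 7.7) = arctan(120/7.7) = 86.33°
∠G(j120) = 89.52° − 86.33° = 3.19°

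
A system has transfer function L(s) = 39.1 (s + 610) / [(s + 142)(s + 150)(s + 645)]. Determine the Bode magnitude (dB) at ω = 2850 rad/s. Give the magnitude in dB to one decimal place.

|j2850 + 610| = √(2850² + 610²) = 2915
|j2850 + 142| = √(2850² + 142²) = 2854
|j2850 + 150| = √(2850² + 150²) = 2854
|j2850 + 645| = √(2850² + 645²) = 2922
|L(j2850)| = 39.1 × 2915 / (2854 × 2854 × 2922) = 4.7888e-06
20 log₁₀(4.7888e-06) = -106.40 dB

-106.4 dB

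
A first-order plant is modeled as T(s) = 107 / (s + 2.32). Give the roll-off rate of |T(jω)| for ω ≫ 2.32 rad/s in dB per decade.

-20 dB/decade

With 0 zeros and 1 pole, the high-frequency asymptotic slope is 20 × (0 − 1) = -20 dB/decade.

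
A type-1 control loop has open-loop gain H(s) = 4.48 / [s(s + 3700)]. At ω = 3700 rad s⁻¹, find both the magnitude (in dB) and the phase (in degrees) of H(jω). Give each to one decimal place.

|H| = -132.7 dB, ∠H = -135.0°

|j3700 + 3700| = √(3700² + 3700²) = 5233
|j3700| = 3700
|H(j3700)| = 4.48 / (5233 × 3700) = 2.314e-07
20 log₁₀(2.314e-07) = -132.71 dB
∠(j3700 + 3700) = arctan(3700/3700) = 45.00°
∠(j3700) = 90.00°
∠H(j3700) = − (45.00° + 90.00°) = -135.00°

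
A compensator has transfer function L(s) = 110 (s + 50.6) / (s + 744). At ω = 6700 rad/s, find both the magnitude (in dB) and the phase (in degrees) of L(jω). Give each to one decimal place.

|j6700 + 50.6| = √(6700² + 50.6²) = 6700
|j6700 + 744| = √(6700² + 744²) = 6741
|L(j6700)| = 110 × 6700 / 6741 = 109.33
20 log₁₀(109.33) = 40.77 dB
∠(j6700 + 50.6) = arctan(6700/50.6) = 89.57°
∠(j6700 + 744) = arctan(6700/744) = 83.66°
∠L(j6700) = 89.57° − 83.66° = 5.90°

|L| = 40.8 dB, ∠L = 5.9 deg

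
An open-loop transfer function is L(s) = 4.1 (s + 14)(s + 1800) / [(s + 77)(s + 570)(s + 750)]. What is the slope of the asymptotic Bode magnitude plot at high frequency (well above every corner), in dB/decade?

-20 dB/decade

With 2 zeros and 3 poles, the high-frequency asymptotic slope is 20 × (2 − 3) = -20 dB/decade.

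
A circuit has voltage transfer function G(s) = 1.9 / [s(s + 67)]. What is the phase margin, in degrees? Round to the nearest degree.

Gain crossover: |G(jω)| = 1 at ω ≈ 0.0284 rad/s.
∠G(j0.0284) = −90° − arctan(0.0284/67) ≈ -90.02°
PM = 180° + (-90.02°) = 89.98°

90°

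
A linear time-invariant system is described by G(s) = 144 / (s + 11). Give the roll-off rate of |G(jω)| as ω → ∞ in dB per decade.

-20 dB/decade

With 0 zeros and 1 pole, the high-frequency asymptotic slope is 20 × (0 − 1) = -20 dB/decade.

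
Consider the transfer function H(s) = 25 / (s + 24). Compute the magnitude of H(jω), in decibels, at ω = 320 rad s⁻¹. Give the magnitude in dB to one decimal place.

-22.2 dB

|j320 + 24| = √(320² + 24²) = 320.9
|H(j320)| = 25 / 320.9 = 0.077906
20 log₁₀(0.077906) = -22.17 dB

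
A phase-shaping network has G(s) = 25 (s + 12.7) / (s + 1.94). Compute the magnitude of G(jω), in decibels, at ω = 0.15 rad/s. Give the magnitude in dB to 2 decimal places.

|j0.15 + 12.7| = √(0.15² + 12.7²) = 12.7
|j0.15 + 1.94| = √(0.15² + 1.94²) = 1.946
|G(j0.15)| = 25 × 12.7 / 1.946 = 163.18
20 log₁₀(163.18) = 44.254 dB

44.25 dB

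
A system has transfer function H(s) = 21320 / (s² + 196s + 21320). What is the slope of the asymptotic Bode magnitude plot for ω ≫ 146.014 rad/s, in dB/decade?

With 0 zeros and 2 poles, the high-frequency asymptotic slope is 20 × (0 − 2) = -40 dB/decade.

-40 dB/decade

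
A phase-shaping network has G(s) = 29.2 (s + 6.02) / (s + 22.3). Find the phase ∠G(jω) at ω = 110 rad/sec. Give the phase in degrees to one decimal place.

8.3 deg

∠(j110 + 6.02) = arctan(110/6.02) = 86.87°
∠(j110 + 22.3) = arctan(110/22.3) = 78.54°
∠G(j110) = 86.87° − 78.54° = 8.33°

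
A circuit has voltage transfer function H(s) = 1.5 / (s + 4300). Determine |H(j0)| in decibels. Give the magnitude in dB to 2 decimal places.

H(0) = 1.5 / 4300 = 0.00034884
20 log₁₀(0.00034884) = -69.148 dB

-69.15 dB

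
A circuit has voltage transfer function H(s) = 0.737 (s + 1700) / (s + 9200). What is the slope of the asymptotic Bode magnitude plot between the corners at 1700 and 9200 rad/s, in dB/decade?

In this band the factors already past their corner are: zero at 1700; net slope = 20 dB/decade.

20 dB/decade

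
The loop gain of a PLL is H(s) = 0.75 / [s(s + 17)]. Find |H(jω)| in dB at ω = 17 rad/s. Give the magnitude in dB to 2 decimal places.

-54.73 dB

|j17 + 17| = √(17² + 17²) = 24.04
|j17| = 17
|H(j17)| = 0.75 / (24.04 × 17) = 0.0018351
20 log₁₀(0.0018351) = -54.727 dB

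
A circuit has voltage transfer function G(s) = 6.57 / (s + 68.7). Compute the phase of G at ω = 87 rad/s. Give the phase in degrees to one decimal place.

-51.7 deg

∠(j87 + 68.7) = arctan(87/68.7) = 51.70°
∠G(j87) = −51.70° = -51.70°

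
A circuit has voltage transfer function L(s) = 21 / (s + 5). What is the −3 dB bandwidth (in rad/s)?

For a single-pole low-pass, the −3 dB point is at the pole: ω = 5 rad/s.

5 rad/s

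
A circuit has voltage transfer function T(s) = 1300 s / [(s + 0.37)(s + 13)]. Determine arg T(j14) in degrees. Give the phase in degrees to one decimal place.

-45.6°

∠(j14) = 90.00°
∠(j14 + 0.37) = arctan(14/0.37) = 88.49°
∠(j14 + 13) = arctan(14/13) = 47.12°
∠T(j14) = 90.00° − (88.49° + 47.12°) = -45.61°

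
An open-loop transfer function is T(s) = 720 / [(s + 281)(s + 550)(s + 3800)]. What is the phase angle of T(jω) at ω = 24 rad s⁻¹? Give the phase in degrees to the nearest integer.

∠(j24 + 281) = arctan(24/281) = 4.88°
∠(j24 + 550) = arctan(24/550) = 2.50°
∠(j24 + 3800) = arctan(24/3800) = 0.36°
∠T(j24) = − (4.88° + 2.50° + 0.36°) = -7.74°

-8°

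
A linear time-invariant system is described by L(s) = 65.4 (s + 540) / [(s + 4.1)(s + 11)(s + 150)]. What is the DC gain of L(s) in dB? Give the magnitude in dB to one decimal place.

14.4 dB

L(0) = 65.4 × 540 / (4.1 × 11 × 150) = 5.2204
20 log₁₀(5.2204) = 14.35 dB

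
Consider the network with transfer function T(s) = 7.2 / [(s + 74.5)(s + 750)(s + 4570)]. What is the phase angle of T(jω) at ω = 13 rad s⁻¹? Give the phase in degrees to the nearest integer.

∠(j13 + 74.5) = arctan(13/74.5) = 9.90°
∠(j13 + 750) = arctan(13/750) = 0.99°
∠(j13 + 4570) = arctan(13/4570) = 0.16°
∠T(j13) = − (9.90° + 0.99° + 0.16°) = -11.05°

-11°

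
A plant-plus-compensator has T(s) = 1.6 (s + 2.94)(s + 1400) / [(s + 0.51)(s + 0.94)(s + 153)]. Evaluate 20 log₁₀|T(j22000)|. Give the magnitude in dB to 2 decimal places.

-82.75 dB

|j22000 + 2.94| = √(22000² + 2.94²) = 2.2e+04
|j22000 + 1400| = √(22000² + 1400²) = 2.204e+04
|j22000 + 0.51| = √(22000² + 0.51²) = 2.2e+04
|j22000 + 0.94| = √(22000² + 0.94²) = 2.2e+04
|j22000 + 153| = √(22000² + 153²) = 2.2e+04
|T(j22000)| = 1.6 × 2.2e+04 × 2.204e+04 / (2.2e+04 × 2.2e+04 × 2.2e+04) = 7.2873e-05
20 log₁₀(7.2873e-05) = -82.749 dB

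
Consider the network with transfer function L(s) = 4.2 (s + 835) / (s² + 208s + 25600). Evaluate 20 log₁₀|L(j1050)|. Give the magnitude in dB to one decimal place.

|j1050 + 835| = √(1050² + 835²) = 1342
|(j1050)² + 208(j1050) + 25600| = |-1.0769e+06 + j2.184e+05| = 1.099e+06
|L(j1050)| = 4.2 × 1342 / 1.099e+06 = 0.0051277
20 log₁₀(0.0051277) = -45.80 dB

-45.8 dB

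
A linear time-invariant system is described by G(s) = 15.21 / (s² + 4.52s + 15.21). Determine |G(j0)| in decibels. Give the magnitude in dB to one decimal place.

G(0) = 15.21 / 15.21 = 1
20 log₁₀(1) = 0.00 dB

0.0 dB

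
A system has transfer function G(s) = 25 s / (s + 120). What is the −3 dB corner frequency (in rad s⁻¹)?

120 rad s⁻¹

For a single-pole high-pass, the −3 dB point is at the pole: ω = 120 rad s⁻¹.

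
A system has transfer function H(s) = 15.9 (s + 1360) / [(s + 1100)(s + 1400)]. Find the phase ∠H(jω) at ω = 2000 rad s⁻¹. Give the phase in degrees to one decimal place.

∠(j2000 + 1360) = arctan(2000/1360) = 55.78°
∠(j2000 + 1100) = arctan(2000/1100) = 61.19°
∠(j2000 + 1400) = arctan(2000/1400) = 55.01°
∠H(j2000) = 55.78° − (61.19° + 55.01°) = -60.41°

-60.4°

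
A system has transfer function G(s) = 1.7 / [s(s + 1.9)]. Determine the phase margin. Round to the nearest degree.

67°

Gain crossover: |G(jω)| = 1 at ω ≈ 0.821 rad s⁻¹.
∠G(j0.821) = −90° − arctan(0.821/1.9) ≈ -113.38°
PM = 180° + (-113.38°) = 66.62°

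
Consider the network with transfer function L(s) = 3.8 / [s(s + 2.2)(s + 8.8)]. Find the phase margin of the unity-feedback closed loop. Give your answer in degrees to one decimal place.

83.7°

Gain crossover: |L(jω)| = 1 at ω ≈ 0.195 rad/s.
∠L(j0.195) = −90° − arctan(0.195/2.2) − arctan(0.195/8.8) ≈ -96.35°
PM = 180° + (-96.35°) = 83.65°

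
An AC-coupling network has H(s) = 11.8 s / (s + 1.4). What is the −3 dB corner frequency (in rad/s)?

For a single-pole high-pass, the −3 dB point is at the pole: ω = 1.4 rad/s.

1.4 rad/s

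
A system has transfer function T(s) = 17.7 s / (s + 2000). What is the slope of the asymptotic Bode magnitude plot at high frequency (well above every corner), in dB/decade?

With 1 zero and 1 pole, the high-frequency asymptotic slope is 20 × (1 − 1) = 0 dB/decade.

0 dB/decade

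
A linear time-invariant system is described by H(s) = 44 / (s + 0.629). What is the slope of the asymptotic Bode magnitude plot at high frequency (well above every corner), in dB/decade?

With 0 zeros and 1 pole, the high-frequency asymptotic slope is 20 × (0 − 1) = -20 dB/decade.

-20 dB/decade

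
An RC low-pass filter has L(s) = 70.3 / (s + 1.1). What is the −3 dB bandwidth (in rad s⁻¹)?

1.1 rad s⁻¹

For a single-pole low-pass, the −3 dB point is at the pole: ω = 1.1 rad s⁻¹.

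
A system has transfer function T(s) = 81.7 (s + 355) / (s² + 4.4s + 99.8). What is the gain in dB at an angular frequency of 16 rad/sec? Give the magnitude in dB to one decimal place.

|j16 + 355| = √(16² + 355²) = 355.4
|(j16)² + 4.4(j16) + 99.8| = |-156.2 + j70.4| = 171.3
|T(j16)| = 81.7 × 355.4 / 171.3 = 169.45
20 log₁₀(169.45) = 44.58 dB

44.6 dB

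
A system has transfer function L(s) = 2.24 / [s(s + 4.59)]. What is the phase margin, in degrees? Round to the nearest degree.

Gain crossover: |L(jω)| = 1 at ω ≈ 0.485 rad/sec.
∠L(j0.485) = −90° − arctan(0.485/4.59) ≈ -96.04°
PM = 180° + (-96.04°) = 83.96°

84°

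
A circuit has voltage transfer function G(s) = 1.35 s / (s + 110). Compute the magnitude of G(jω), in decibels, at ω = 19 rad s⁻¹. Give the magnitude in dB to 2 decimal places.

-12.77 dB

|j19| = 19
|j19 + 110| = √(19² + 110²) = 111.6
|G(j19)| = 1.35 × 19 / 111.6 = 0.22978
20 log₁₀(0.22978) = -12.774 dB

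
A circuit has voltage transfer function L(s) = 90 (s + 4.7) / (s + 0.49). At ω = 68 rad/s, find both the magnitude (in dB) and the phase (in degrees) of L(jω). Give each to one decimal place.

|L| = 39.1 dB, ∠L = -3.5°

|j68 + 4.7| = √(68² + 4.7²) = 68.16
|j68 + 0.49| = √(68² + 0.49²) = 68
|L(j68)| = 90 × 68.16 / 68 = 90.212
20 log₁₀(90.212) = 39.11 dB
∠(j68 + 4.7) = arctan(68/4.7) = 86.05°
∠(j68 + 0.49) = arctan(68/0.49) = 89.59°
∠L(j68) = 86.05° − 89.59° = -3.54°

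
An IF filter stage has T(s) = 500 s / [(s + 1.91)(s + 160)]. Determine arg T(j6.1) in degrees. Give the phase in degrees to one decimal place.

15.2°

∠(j6.1) = 90.00°
∠(j6.1 + 1.91) = arctan(6.1/1.91) = 72.61°
∠(j6.1 + 160) = arctan(6.1/160) = 2.18°
∠T(j6.1) = 90.00° − (72.61° + 2.18°) = 15.20°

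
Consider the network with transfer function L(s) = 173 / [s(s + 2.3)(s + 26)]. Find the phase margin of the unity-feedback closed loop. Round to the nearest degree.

Gain crossover: |L(jω)| = 1 at ω ≈ 2.12 rad/s.
∠L(j2.12) = −90° − arctan(2.12/2.3) − arctan(2.12/26) ≈ -137.33°
PM = 180° + (-137.33°) = 42.67°

43°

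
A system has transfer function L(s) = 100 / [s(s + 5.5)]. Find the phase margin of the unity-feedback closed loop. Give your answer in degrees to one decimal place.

30.7°

Gain crossover: |L(jω)| = 1 at ω ≈ 9.27 rad/sec.
∠L(j9.27) = −90° − arctan(9.27/5.5) ≈ -149.33°
PM = 180° + (-149.33°) = 30.67°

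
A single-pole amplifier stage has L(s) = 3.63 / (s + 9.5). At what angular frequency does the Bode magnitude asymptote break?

9.5 rad/s

The single real pole at s = −9.5 gives a corner at ω = 9.5 rad/s.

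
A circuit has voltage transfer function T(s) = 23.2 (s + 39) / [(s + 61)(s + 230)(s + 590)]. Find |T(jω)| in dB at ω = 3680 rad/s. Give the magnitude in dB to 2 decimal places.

|j3680 + 39| = √(3680² + 39²) = 3680
|j3680 + 61| = √(3680² + 61²) = 3681
|j3680 + 230| = √(3680² + 230²) = 3687
|j3680 + 590| = √(3680² + 590²) = 3727
|T(j3680)| = 23.2 × 3680 / (3681 × 3687 × 3727) = 1.6881e-06
20 log₁₀(1.6881e-06) = -115.452 dB

-115.45 dB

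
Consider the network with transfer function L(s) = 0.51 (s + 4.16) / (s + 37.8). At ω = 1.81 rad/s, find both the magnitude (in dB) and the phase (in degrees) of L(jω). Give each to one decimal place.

|L| = -24.3 dB, ∠L = 20.8°

|j1.81 + 4.16| = √(1.81² + 4.16²) = 4.537
|j1.81 + 37.8| = √(1.81² + 37.8²) = 37.84
|L(j1.81)| = 0.51 × 4.537 / 37.84 = 0.061139
20 log₁₀(0.061139) = -24.27 dB
∠(j1.81 + 4.16) = arctan(1.81/4.16) = 23.51°
∠(j1.81 + 37.8) = arctan(1.81/37.8) = 2.74°
∠L(j1.81) = 23.51° − 2.74° = 20.77°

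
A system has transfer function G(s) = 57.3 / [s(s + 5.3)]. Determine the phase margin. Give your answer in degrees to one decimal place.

Gain crossover: |G(jω)| = 1 at ω ≈ 6.7 rad/sec.
∠G(j6.7) = −90° − arctan(6.7/5.3) ≈ -141.67°
PM = 180° + (-141.67°) = 38.33°

38.3°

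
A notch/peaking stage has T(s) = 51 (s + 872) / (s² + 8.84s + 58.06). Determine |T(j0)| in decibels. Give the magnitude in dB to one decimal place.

T(0) = 51 × 872 / 58.06 = 765.97
20 log₁₀(765.97) = 57.68 dB

57.7 dB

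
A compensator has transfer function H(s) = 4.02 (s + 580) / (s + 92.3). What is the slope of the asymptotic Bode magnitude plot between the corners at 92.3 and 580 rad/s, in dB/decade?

In this band the factors already past their corner are: pole at 92.3; net slope = -20 dB/decade.

-20 dB/decade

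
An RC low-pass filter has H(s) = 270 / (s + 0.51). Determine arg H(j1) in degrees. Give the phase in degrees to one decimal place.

-63.0 deg

∠(j1 + 0.51) = arctan(1/0.51) = 62.98°
∠H(j1) = −62.98° = -62.98°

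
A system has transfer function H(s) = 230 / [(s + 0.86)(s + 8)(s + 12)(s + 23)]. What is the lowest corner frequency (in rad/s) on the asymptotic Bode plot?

Break frequencies occur at each pole and zero magnitude: 0.86 rad/s, 8 rad/s, 12 rad/s, 23 rad/s.
The lowest is 0.86 rad/s.

0.86 rad/s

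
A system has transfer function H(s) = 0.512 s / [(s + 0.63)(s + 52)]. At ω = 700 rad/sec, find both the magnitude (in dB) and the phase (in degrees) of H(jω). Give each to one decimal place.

|H| = -62.7 dB, ∠H = -85.7 deg

|j700| = 700
|j700 + 0.63| = √(700² + 0.63²) = 700
|j700 + 52| = √(700² + 52²) = 701.9
|H(j700)| = 0.512 × 700 / (700 × 701.9) = 0.00072942
20 log₁₀(0.00072942) = -62.74 dB
∠(j700) = 90.00°
∠(j700 + 0.63) = arctan(700/0.63) = 89.95°
∠(j700 + 52) = arctan(700/52) = 85.75°
∠H(j700) = 90.00° − (89.95° + 85.75°) = -85.70°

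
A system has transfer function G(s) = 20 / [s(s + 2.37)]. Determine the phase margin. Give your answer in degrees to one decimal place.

29.6°

Gain crossover: |G(jω)| = 1 at ω ≈ 4.17 rad/s.
∠G(j4.17) = −90° − arctan(4.17/2.37) ≈ -150.39°
PM = 180° + (-150.39°) = 29.61°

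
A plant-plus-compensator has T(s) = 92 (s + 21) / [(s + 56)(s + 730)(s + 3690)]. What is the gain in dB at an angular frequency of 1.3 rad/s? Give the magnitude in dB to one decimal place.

-97.8 dB

|j1.3 + 21| = √(1.3² + 21²) = 21.04
|j1.3 + 56| = √(1.3² + 56²) = 56.02
|j1.3 + 730| = √(1.3² + 730²) = 730
|j1.3 + 3690| = √(1.3² + 3690²) = 3690
|T(j1.3)| = 92 × 21.04 / (56.02 × 730 × 3690) = 1.2829e-05
20 log₁₀(1.2829e-05) = -97.84 dB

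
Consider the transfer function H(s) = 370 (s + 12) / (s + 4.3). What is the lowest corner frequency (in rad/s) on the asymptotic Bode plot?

Break frequencies occur at each pole and zero magnitude: 4.3 rad/s, 12 rad/s.
The lowest is 4.3 rad/s.

4.3 rad/s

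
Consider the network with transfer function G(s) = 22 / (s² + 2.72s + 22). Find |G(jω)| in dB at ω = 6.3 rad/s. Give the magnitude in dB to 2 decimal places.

|(j6.3)² + 2.72(j6.3) + 22| = |-17.69 + j17.136| = 24.63
|G(j6.3)| = 22 / 24.63 = 0.89326
20 log₁₀(0.89326) = -0.980 dB

-0.98 dB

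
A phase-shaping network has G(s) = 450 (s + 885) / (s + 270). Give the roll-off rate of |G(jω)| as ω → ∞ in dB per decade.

With 1 zero and 1 pole, the high-frequency asymptotic slope is 20 × (1 − 1) = 0 dB/decade.

0 dB/decade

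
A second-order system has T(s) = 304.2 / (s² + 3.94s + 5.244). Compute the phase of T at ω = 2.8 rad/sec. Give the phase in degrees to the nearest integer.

∠[(j2.8)² + 3.94(j2.8) + 5.244] = ∠[-2.596 + j11.032] = 103.24°
∠T(j2.8) = −103.24° = -103.24°

-103°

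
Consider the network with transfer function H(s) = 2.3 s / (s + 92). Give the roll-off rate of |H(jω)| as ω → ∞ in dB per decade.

0 dB/decade

With 1 zero and 1 pole, the high-frequency asymptotic slope is 20 × (1 − 1) = 0 dB/decade.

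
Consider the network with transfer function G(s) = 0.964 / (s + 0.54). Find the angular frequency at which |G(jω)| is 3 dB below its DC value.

For a single-pole low-pass, the −3 dB point is at the pole: ω = 0.54 rad/sec.

0.54 rad/sec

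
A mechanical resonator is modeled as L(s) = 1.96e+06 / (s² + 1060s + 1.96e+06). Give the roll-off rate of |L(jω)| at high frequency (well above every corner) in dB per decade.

-40 dB/decade

With 0 zeros and 2 poles, the high-frequency asymptotic slope is 20 × (0 − 2) = -40 dB/decade.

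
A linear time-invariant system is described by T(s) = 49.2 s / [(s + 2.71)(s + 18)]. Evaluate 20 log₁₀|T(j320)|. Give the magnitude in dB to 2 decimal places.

-16.28 dB

|j320| = 320
|j320 + 2.71| = √(320² + 2.71²) = 320
|j320 + 18| = √(320² + 18²) = 320.5
|T(j320)| = 49.2 × 320 / (320 × 320.5) = 0.1535
20 log₁₀(0.1535) = -16.278 dB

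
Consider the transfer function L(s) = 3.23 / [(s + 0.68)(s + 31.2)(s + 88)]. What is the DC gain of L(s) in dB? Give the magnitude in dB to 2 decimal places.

-55.24 dB

L(0) = 3.23 / (0.68 × 31.2 × 88) = 0.00173
20 log₁₀(0.00173) = -55.239 dB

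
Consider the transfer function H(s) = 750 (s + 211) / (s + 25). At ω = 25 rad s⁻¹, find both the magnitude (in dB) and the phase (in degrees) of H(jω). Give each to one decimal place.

|j25 + 211| = √(25² + 211²) = 212.5
|j25 + 25| = √(25² + 25²) = 35.36
|H(j25)| = 750 × 212.5 / 35.36 = 4507.3
20 log₁₀(4507.3) = 73.08 dB
∠(j25 + 211) = arctan(25/211) = 6.76°
∠(j25 + 25) = arctan(25/25) = 45.00°
∠H(j25) = 6.76° − 45.00° = -38.24°

|H| = 73.1 dB, ∠H = -38.2°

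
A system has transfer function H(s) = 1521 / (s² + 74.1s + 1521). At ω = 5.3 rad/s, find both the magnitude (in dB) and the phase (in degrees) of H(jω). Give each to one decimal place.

|H| = -0.1 dB, ∠H = -14.7 deg

|(j5.3)² + 74.1(j5.3) + 1521| = |1492.9 + j392.73| = 1544
|H(j5.3)| = 1521 / 1544 = 0.98529
20 log₁₀(0.98529) = -0.13 dB
∠[(j5.3)² + 74.1(j5.3) + 1521] = ∠[1492.9 + j392.73] = 14.74°
∠H(j5.3) = −14.74° = -14.74°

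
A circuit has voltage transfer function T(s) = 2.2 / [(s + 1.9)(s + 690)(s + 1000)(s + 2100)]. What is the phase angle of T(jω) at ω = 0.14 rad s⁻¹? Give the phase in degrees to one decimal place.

∠(j0.14 + 1.9) = arctan(0.14/1.9) = 4.21°
∠(j0.14 + 690) = arctan(0.14/690) = 0.01°
∠(j0.14 + 1000) = arctan(0.14/1000) = 0.01°
∠(j0.14 + 2100) = arctan(0.14/2100) = 0.00°
∠T(j0.14) = − (4.21° + 0.01° + 0.01° + 0.00°) = -4.24°

-4.2°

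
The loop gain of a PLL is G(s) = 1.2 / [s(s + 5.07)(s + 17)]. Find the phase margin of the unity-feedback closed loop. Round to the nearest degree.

Gain crossover: |G(jω)| = 1 at ω ≈ 0.0139 rad/sec.
∠G(j0.0139) = −90° − arctan(0.0139/5.07) − arctan(0.0139/17) ≈ -90.20°
PM = 180° + (-90.20°) = 89.80°

90 deg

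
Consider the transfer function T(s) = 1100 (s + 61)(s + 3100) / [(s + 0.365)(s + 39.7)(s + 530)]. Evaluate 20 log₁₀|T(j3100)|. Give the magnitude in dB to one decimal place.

-6.1 dB

|j3100 + 61| = √(3100² + 61²) = 3101
|j3100 + 3100| = √(3100² + 3100²) = 4384
|j3100 + 0.365| = √(3100² + 0.365²) = 3100
|j3100 + 39.7| = √(3100² + 39.7²) = 3100
|j3100 + 530| = √(3100² + 530²) = 3145
|T(j3100)| = 1100 × 3101 × 4384 / (3100 × 3100 × 3145) = 0.4947
20 log₁₀(0.4947) = -6.11 dB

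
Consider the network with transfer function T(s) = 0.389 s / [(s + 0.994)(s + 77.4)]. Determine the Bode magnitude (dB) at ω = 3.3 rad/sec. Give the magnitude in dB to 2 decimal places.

-46.36 dB

|j3.3| = 3.3
|j3.3 + 0.994| = √(3.3² + 0.994²) = 3.446
|j3.3 + 77.4| = √(3.3² + 77.4²) = 77.47
|T(j3.3)| = 0.389 × 3.3 / (3.446 × 77.47) = 0.0048079
20 log₁₀(0.0048079) = -46.361 dB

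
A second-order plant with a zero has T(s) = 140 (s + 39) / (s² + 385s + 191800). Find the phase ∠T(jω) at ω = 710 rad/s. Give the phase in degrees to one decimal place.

∠(j710 + 39) = arctan(710/39) = 86.86°
∠[(j710)² + 385(j710) + 191800] = ∠[-3.123e+05 + j2.7335e+05] = 138.80°
∠T(j710) = 86.86° − 138.80° = -51.95°

-51.9°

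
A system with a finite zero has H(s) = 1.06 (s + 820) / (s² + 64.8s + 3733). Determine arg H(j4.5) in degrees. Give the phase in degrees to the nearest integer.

-4°

∠(j4.5 + 820) = arctan(4.5/820) = 0.31°
∠[(j4.5)² + 64.8(j4.5) + 3733] = ∠[3712.8 + j291.6] = 4.49°
∠H(j4.5) = 0.31° − 4.49° = -4.18°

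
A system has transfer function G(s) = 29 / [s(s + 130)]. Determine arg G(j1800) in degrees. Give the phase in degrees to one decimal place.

-175.9°

∠(j1800 + 130) = arctan(1800/130) = 85.87°
∠(j1800) = 90.00°
∠G(j1800) = − (85.87° + 90.00°) = -175.87°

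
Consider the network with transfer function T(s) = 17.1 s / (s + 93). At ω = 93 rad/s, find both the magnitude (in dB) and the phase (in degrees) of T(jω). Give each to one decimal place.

|T| = 21.6 dB, ∠T = 45.0 deg

|j93| = 93
|j93 + 93| = √(93² + 93²) = 131.5
|T(j93)| = 17.1 × 93 / 131.5 = 12.092
20 log₁₀(12.092) = 21.65 dB
∠(j93) = 90.00°
∠(j93 + 93) = arctan(93/93) = 45.00°
∠T(j93) = 90.00° − 45.00° = 45.00°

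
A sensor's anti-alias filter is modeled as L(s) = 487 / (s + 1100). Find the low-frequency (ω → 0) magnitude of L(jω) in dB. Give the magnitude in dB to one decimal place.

L(0) = 487 / 1100 = 0.44273
20 log₁₀(0.44273) = -7.08 dB

-7.1 dB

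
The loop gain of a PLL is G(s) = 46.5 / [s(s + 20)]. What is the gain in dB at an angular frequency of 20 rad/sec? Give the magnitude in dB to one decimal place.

-21.7 dB

|j20 + 20| = √(20² + 20²) = 28.28
|j20| = 20
|G(j20)| = 46.5 / (28.28 × 20) = 0.082201
20 log₁₀(0.082201) = -21.70 dB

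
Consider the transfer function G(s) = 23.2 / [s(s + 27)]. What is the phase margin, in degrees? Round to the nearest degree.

88°

Gain crossover: |G(jω)| = 1 at ω ≈ 0.859 rad/s.
∠G(j0.859) = −90° − arctan(0.859/27) ≈ -91.82°
PM = 180° + (-91.82°) = 88.18°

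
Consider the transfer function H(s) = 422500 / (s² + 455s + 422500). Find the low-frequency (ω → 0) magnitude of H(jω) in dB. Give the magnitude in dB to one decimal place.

H(0) = 422500 / 422500 = 1
20 log₁₀(1) = 0.00 dB

0.0 dB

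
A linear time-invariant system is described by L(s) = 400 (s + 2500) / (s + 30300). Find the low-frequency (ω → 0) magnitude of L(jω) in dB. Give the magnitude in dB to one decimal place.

L(0) = 400 × 2500 / 30300 = 33.003
20 log₁₀(33.003) = 30.37 dB

30.4 dB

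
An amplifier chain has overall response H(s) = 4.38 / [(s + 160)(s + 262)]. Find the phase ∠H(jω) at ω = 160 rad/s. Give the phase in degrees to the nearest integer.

-76 deg

∠(j160 + 160) = arctan(160/160) = 45.00°
∠(j160 + 262) = arctan(160/262) = 31.41°
∠H(j160) = − (45.00° + 31.41°) = -76.41°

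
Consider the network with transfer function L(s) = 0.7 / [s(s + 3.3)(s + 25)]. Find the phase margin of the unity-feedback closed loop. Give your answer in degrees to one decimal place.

89.8°

Gain crossover: |L(jω)| = 1 at ω ≈ 0.00848 rad/s.
∠L(j0.00848) = −90° − arctan(0.00848/3.3) − arctan(0.00848/25) ≈ -90.17°
PM = 180° + (-90.17°) = 89.83°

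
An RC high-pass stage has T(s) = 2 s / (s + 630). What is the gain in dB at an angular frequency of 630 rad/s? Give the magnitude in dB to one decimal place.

3.0 dB

|j630| = 630
|j630 + 630| = √(630² + 630²) = 891
|T(j630)| = 2 × 630 / 891 = 1.4142
20 log₁₀(1.4142) = 3.01 dB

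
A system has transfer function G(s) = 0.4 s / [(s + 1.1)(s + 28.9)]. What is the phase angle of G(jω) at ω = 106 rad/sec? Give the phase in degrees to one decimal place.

∠(j106) = 90.00°
∠(j106 + 1.1) = arctan(106/1.1) = 89.41°
∠(j106 + 28.9) = arctan(106/28.9) = 74.75°
∠G(j106) = 90.00° − (89.41° + 74.75°) = -74.15°

-74.2°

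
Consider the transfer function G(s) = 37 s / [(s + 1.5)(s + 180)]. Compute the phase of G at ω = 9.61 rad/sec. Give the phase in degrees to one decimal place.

5.8 deg

∠(j9.61) = 90.00°
∠(j9.61 + 1.5) = arctan(9.61/1.5) = 81.13°
∠(j9.61 + 180) = arctan(9.61/180) = 3.06°
∠G(j9.61) = 90.00° − (81.13° + 3.06°) = 5.82°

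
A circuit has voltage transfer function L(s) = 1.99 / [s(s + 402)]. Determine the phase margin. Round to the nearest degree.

90°

Gain crossover: |L(jω)| = 1 at ω ≈ 0.00495 rad/s.
∠L(j0.00495) = −90° − arctan(0.00495/402) ≈ -90.00°
PM = 180° + (-90.00°) = 90.00°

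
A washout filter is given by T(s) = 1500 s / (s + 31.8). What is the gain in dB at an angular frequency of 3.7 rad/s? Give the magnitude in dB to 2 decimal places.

|j3.7| = 3.7
|j3.7 + 31.8| = √(3.7² + 31.8²) = 32.01
|T(j3.7)| = 1500 × 3.7 / 32.01 = 173.36
20 log₁₀(173.36) = 44.779 dB

44.78 dB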